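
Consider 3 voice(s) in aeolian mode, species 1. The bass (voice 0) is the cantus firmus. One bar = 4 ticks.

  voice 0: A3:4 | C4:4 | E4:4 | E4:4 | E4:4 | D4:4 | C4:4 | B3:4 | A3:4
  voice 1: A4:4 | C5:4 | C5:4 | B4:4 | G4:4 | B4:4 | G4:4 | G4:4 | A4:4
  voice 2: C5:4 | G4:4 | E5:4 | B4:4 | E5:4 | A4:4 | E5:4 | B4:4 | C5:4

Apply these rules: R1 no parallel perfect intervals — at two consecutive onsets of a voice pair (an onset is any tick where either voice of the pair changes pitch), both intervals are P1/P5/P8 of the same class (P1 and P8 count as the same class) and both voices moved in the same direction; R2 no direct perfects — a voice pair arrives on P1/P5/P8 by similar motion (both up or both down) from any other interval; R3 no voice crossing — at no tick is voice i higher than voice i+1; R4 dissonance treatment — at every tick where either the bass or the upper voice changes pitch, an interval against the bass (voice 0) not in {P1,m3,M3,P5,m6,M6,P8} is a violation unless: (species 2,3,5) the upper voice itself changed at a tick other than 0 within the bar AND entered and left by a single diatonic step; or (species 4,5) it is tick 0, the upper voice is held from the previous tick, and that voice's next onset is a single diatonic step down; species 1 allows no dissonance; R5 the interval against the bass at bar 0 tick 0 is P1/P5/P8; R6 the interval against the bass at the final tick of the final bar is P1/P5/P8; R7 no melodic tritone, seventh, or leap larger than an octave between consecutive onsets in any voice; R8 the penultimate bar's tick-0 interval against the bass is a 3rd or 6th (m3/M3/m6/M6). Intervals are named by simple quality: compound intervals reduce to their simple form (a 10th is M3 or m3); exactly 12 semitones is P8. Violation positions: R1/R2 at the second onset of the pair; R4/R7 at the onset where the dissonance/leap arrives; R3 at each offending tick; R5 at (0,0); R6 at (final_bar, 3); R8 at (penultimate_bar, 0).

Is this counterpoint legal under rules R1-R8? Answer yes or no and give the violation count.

No (17 violations)

bar 0: v0=A3 v1=A4 v2=C5 (m3)
bar 1: v0=C4 v1=C5 v2=G4 (P5)
bar 2: v0=E4 v1=C5 v2=E5 (P8)
bar 3: v0=E4 v1=B4 v2=B4 (P5)
bar 4: v0=E4 v1=G4 v2=E5 (P8)
bar 5: v0=D4 v1=B4 v2=A4 (P5)
bar 6: v0=C4 v1=G4 v2=E5 (M3)
bar 7: v0=B3 v1=G4 v2=B4 (P8)
bar 8: v0=A3 v1=A4 v2=C5 (m3)
  R5 @ bar0.0: opens on m3
  R1 @ bar1.0: A3/A4 P8 -> C4/C5 P8 similar
  R3 @ bar1.0: C5 above G4
  R3 @ bar1.1: C5 above G4
  R3 @ bar1.2: C5 above G4
  R3 @ bar1.3: C5 above G4
  R2 @ bar2.0: C4/G4 P5 -> E4/E5 P8 similar
  R2 @ bar3.0: C5/E5 M3 -> B4/B4 P1 similar
  R2 @ bar5.0: E4/E5 P8 -> D4/A4 P5 similar
  R3 @ bar5.0: B4 above A4
  R3 @ bar5.1: B4 above A4
  R3 @ bar5.2: B4 above A4
  R3 @ bar5.3: B4 above A4
  R2 @ bar6.0: D4/B4 M6 -> C4/G4 P5 similar
  R2 @ bar7.0: C4/E5 M3 -> B3/B4 P8 similar
  R8 @ bar7.0: penult P8 not 3rd/6th
  R6 @ bar8.3: closes on m3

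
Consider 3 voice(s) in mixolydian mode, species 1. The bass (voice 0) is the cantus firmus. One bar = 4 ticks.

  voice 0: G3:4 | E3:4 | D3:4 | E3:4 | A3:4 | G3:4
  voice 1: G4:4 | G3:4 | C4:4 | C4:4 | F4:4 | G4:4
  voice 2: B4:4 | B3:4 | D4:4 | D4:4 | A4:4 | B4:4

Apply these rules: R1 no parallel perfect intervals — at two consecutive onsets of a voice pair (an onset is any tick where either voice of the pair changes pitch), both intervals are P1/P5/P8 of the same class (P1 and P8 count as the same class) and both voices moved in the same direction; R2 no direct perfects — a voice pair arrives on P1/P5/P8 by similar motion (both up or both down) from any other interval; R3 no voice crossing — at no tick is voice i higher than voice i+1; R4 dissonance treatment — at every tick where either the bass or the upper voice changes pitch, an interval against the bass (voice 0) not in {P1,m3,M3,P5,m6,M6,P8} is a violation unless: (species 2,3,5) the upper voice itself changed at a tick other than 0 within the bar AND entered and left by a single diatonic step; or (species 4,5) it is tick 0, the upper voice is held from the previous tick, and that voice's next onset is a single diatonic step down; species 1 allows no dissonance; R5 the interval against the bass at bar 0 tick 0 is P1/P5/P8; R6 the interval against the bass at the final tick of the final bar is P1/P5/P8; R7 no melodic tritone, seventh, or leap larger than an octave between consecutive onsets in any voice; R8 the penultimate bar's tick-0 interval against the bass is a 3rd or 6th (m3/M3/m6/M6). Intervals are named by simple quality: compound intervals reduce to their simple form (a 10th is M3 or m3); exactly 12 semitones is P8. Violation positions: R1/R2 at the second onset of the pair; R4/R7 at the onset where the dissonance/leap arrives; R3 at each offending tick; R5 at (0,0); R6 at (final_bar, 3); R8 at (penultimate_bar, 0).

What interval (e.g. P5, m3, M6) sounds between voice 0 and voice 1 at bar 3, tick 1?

m6

voice 0=E3 voice 1=C4 -> m6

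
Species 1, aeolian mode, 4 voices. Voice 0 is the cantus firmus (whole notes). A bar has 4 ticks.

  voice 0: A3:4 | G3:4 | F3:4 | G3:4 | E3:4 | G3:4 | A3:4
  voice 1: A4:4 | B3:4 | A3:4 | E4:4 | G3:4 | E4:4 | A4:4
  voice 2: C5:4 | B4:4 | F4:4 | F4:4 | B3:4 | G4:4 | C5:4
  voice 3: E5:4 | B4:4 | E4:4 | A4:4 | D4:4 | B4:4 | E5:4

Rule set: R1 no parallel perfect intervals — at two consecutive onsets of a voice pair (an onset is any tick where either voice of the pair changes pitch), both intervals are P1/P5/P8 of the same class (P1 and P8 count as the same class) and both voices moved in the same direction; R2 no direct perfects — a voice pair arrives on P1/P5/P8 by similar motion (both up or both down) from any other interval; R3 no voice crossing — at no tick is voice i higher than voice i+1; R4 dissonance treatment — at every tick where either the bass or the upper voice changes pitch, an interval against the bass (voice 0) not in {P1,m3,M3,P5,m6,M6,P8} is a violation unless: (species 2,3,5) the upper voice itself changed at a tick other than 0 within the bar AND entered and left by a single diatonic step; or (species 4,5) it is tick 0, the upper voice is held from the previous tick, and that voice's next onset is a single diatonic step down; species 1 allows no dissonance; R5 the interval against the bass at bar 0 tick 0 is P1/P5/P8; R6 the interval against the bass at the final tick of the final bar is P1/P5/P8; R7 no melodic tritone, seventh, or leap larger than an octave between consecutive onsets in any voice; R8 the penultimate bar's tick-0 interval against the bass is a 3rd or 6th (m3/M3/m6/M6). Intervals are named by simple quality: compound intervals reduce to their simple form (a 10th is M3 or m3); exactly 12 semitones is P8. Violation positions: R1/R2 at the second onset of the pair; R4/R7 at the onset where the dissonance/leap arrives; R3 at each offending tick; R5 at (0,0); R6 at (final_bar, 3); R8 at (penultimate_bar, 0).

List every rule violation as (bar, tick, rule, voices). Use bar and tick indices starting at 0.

(0, 0, R5, (0, 2))
(1, 0, R2, (1, 2))
(1, 0, R2, (1, 3))
(1, 0, R2, (2, 3))
(1, 0, R7, (1,))
(2, 0, R2, (0, 2))
(2, 0, R2, (1, 3))
(2, 0, R3, (2, 3))
(2, 0, R4, (0, 3))
(2, 0, R7, (2,))
(2, 1, R3, (2, 3))
(2, 2, R3, (2, 3))
(2, 3, R3, (2, 3))
(3, 0, R4, (0, 2))
(3, 0, R4, (0, 3))
(4, 0, R2, (0, 2))
(4, 0, R2, (1, 3))
(4, 0, R4, (0, 3))
(4, 0, R7, (2,))
(5, 0, R1, (1, 3))
(5, 0, R2, (0, 2))
(5, 0, R8, (0, 2))
(6, 0, R1, (1, 3))
(6, 0, R2, (0, 1))
(6, 0, R2, (0, 3))
(6, 3, R6, (0, 2))

bar 0: v0=A3 v1=A4 v2=C5 v3=E5 downbeat P5
bar 1: v0=G3 v1=B3 v2=B4 v3=B4 downbeat M3
bar 2: v0=F3 v1=A3 v2=F4 v3=E4 downbeat M7
bar 3: v0=G3 v1=E4 v2=F4 v3=A4 downbeat M2
bar 4: v0=E3 v1=G3 v2=B3 v3=D4 downbeat m7
bar 5: v0=G3 v1=E4 v2=G4 v3=B4 downbeat M3
bar 6: v0=A3 v1=A4 v2=C5 v3=E5 downbeat P5
  -> R5 @ bar 0 tick 0 v(0, 2): opens on m3
  -> R2 @ bar 1 tick 0 v(1, 2): A4/C5 m3 -> B3/B4 P8 similar
  -> R2 @ bar 1 tick 0 v(1, 3): A4/E5 P5 -> B3/B4 P8 similar
  -> R2 @ bar 1 tick 0 v(2, 3): C5/E5 M3 -> B4/B4 P1 similar
  -> R7 @ bar 1 tick 0 v(1,): A4->B3 leap 10st
  -> R2 @ bar 2 tick 0 v(0, 2): G3/B4 M3 -> F3/F4 P8 similar
  -> R2 @ bar 2 tick 0 v(1, 3): B3/B4 P8 -> A3/E4 P5 similar
  -> R3 @ bar 2 tick 0 v(2, 3): F4 above E4
  -> R4 @ bar 2 tick 0 v(0, 3): F3/E4 M7 untreated
  -> R7 @ bar 2 tick 0 v(2,): B4->F4 leap 6st
  -> R3 @ bar 2 tick 1 v(2, 3): F4 above E4
  -> R3 @ bar 2 tick 2 v(2, 3): F4 above E4
  -> R3 @ bar 2 tick 3 v(2, 3): F4 above E4
  -> R4 @ bar 3 tick 0 v(0, 2): G3/F4 m7 untreated
  -> R4 @ bar 3 tick 0 v(0, 3): G3/A4 M2 untreated
  -> R2 @ bar 4 tick 0 v(0, 2): G3/F4 m7 -> E3/B3 P5 similar
  -> R2 @ bar 4 tick 0 v(1, 3): E4/A4 P4 -> G3/D4 P5 similar
  -> R4 @ bar 4 tick 0 v(0, 3): E3/D4 m7 untreated
  -> R7 @ bar 4 tick 0 v(2,): F4->B3 leap 6st
  -> R1 @ bar 5 tick 0 v(1, 3): G3/D4 P5 -> E4/B4 P5 similar
  -> R2 @ bar 5 tick 0 v(0, 2): E3/B3 P5 -> G3/G4 P8 similar
  -> R8 @ bar 5 tick 0 v(0, 2): penult P8 not 3rd/6th
  -> R1 @ bar 6 tick 0 v(1, 3): E4/B4 P5 -> A4/E5 P5 similar
  -> R2 @ bar 6 tick 0 v(0, 1): G3/E4 M6 -> A3/A4 P8 similar
  -> R2 @ bar 6 tick 0 v(0, 3): G3/B4 M3 -> A3/E5 P5 similar
  -> R6 @ bar 6 tick 3 v(0, 2): closes on m3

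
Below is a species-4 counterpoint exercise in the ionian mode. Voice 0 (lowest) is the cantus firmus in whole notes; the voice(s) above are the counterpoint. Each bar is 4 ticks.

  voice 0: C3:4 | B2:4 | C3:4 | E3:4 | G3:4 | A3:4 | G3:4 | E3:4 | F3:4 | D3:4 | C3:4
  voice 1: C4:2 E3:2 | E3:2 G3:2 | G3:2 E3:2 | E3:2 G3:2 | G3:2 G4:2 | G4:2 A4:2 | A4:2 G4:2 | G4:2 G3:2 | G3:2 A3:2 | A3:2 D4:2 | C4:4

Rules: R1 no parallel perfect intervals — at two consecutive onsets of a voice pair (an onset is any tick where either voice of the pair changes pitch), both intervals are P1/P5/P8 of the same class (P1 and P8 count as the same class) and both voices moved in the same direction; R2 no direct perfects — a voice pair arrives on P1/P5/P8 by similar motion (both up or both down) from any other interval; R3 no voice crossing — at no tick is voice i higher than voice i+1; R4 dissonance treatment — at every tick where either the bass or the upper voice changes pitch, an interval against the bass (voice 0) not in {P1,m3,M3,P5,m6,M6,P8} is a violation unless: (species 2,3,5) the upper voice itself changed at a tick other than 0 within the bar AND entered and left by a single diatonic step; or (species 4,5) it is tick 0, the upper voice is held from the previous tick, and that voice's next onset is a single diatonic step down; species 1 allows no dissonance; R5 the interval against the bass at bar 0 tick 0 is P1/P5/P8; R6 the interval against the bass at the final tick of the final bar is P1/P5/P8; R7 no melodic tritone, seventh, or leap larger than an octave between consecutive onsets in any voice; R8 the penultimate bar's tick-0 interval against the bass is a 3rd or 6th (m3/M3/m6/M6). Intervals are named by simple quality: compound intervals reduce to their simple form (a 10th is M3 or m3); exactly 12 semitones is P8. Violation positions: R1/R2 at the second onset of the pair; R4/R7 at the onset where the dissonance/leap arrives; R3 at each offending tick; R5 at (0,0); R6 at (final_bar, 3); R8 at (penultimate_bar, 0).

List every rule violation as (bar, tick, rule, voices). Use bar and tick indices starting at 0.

bar 0: v0=C3 v1=C4 downbeat P8
bar 1: v0=B2 v1=E3 downbeat P4
bar 2: v0=C3 v1=G3 downbeat P5
bar 3: v0=E3 v1=E3 downbeat P1
bar 4: v0=G3 v1=G3 downbeat P1
bar 5: v0=A3 v1=G4 downbeat m7
bar 6: v0=G3 v1=A4 downbeat M2
bar 7: v0=E3 v1=G4 downbeat m3
bar 8: v0=F3 v1=G3 downbeat M2
bar 9: v0=D3 v1=A3 downbeat P5
bar 10: v0=C3 v1=C4 downbeat P8
  -> R4 @ bar 1 tick 0 v(0, 1): B2/E3 P4 untreated
  -> R4 @ bar 5 tick 0 v(0, 1): A3/G4 m7 untreated
  -> R4 @ bar 8 tick 0 v(0, 1): F3/G3 M2 untreated
  -> R8 @ bar 9 tick 0 v(0, 1): penult P5 not 3rd/6th
  -> R1 @ bar 10 tick 0 v(0, 1): D3/D4 P8 -> C3/C4 P8 similar

(1, 0, R4, (0, 1))
(5, 0, R4, (0, 1))
(8, 0, R4, (0, 1))
(9, 0, R8, (0, 1))
(10, 0, R1, (0, 1))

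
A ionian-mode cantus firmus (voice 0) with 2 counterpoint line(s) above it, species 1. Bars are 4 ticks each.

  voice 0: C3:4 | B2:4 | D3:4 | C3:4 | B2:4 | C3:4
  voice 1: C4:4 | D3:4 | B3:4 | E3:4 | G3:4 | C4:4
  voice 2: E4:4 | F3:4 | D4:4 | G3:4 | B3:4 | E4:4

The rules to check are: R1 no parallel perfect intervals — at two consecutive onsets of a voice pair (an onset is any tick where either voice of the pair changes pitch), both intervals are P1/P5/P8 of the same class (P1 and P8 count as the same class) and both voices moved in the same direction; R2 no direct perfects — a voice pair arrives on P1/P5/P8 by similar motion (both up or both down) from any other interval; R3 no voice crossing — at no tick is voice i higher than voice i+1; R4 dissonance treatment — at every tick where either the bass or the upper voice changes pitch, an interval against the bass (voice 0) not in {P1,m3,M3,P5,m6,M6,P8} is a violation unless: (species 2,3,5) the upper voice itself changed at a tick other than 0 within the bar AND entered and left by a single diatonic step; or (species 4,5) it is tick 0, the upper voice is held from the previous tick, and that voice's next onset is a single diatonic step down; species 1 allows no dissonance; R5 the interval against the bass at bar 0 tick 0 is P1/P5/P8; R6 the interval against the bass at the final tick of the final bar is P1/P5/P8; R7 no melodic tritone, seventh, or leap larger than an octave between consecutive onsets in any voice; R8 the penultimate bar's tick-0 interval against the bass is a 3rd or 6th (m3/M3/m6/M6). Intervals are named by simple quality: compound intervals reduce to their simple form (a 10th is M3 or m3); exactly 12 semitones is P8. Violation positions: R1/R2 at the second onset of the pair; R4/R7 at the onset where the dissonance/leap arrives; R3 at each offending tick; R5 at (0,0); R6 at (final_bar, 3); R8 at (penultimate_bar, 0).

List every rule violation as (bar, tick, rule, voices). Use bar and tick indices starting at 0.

bar 0: v0=C3 v1=C4 v2=E4 downbeat M3
bar 1: v0=B2 v1=D3 v2=F3 downbeat TT
bar 2: v0=D3 v1=B3 v2=D4 downbeat P8
bar 3: v0=C3 v1=E3 v2=G3 downbeat P5
bar 4: v0=B2 v1=G3 v2=B3 downbeat P8
bar 5: v0=C3 v1=C4 v2=E4 downbeat M3
  -> R5 @ bar 0 tick 0 v(0, 2): opens on M3
  -> R4 @ bar 1 tick 0 v(0, 2): B2/F3 TT untreated
  -> R7 @ bar 1 tick 0 v(1,): C4->D3 leap 10st
  -> R7 @ bar 1 tick 0 v(2,): E4->F3 leap 11st
  -> R2 @ bar 2 tick 0 v(0, 2): B2/F3 TT -> D3/D4 P8 similar
  -> R2 @ bar 3 tick 0 v(0, 2): D3/D4 P8 -> C3/G3 P5 similar
  -> R8 @ bar 4 tick 0 v(0, 2): penult P8 not 3rd/6th
  -> R2 @ bar 5 tick 0 v(0, 1): B2/G3 m6 -> C3/C4 P8 similar
  -> R6 @ bar 5 tick 3 v(0, 2): closes on M3

(0, 0, R5, (0, 2))
(1, 0, R4, (0, 2))
(1, 0, R7, (1,))
(1, 0, R7, (2,))
(2, 0, R2, (0, 2))
(3, 0, R2, (0, 2))
(4, 0, R8, (0, 2))
(5, 0, R2, (0, 1))
(5, 3, R6, (0, 2))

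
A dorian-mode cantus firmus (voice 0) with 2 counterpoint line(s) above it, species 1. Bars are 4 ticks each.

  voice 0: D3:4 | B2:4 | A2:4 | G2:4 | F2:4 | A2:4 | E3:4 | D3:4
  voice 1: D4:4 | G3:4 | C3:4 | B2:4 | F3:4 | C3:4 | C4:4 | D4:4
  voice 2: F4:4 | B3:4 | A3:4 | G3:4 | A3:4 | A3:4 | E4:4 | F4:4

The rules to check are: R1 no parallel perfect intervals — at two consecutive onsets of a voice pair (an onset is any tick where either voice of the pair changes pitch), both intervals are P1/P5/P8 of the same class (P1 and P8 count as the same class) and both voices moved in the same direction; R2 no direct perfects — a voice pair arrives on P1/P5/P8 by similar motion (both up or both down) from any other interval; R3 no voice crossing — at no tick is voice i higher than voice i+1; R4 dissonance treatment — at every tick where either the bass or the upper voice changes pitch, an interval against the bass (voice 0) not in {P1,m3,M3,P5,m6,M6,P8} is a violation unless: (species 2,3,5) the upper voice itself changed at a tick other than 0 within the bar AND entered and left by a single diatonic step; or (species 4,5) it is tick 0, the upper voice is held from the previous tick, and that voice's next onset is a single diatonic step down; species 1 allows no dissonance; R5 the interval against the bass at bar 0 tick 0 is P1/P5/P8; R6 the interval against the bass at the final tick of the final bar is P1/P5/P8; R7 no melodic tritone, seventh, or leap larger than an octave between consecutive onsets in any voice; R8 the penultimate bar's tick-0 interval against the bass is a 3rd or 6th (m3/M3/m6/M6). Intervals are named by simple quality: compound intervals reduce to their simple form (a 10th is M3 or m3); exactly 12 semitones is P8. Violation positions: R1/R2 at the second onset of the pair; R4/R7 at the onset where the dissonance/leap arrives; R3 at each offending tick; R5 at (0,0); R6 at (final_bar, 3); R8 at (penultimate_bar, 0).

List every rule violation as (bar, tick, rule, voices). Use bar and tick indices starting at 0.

bar 0: v0=D3 v1=D4 v2=F4 downbeat m3
bar 1: v0=B2 v1=G3 v2=B3 downbeat P8
bar 2: v0=A2 v1=C3 v2=A3 downbeat P8
bar 3: v0=G2 v1=B2 v2=G3 downbeat P8
bar 4: v0=F2 v1=F3 v2=A3 downbeat M3
bar 5: v0=A2 v1=C3 v2=A3 downbeat P8
bar 6: v0=E3 v1=C4 v2=E4 downbeat P8
bar 7: v0=D3 v1=D4 v2=F4 downbeat m3
  -> R5 @ bar 0 tick 0 v(0, 2): opens on m3
  -> R2 @ bar 1 tick 0 v(0, 2): D3/F4 m3 -> B2/B3 P8 similar
  -> R7 @ bar 1 tick 0 v(2,): F4->B3 leap 6st
  -> R1 @ bar 2 tick 0 v(0, 2): B2/B3 P8 -> A2/A3 P8 similar
  -> R1 @ bar 3 tick 0 v(0, 2): A2/A3 P8 -> G2/G3 P8 similar
  -> R7 @ bar 4 tick 0 v(1,): B2->F3 leap 6st
  -> R1 @ bar 6 tick 0 v(0, 2): A2/A3 P8 -> E3/E4 P8 similar
  -> R8 @ bar 6 tick 0 v(0, 2): penult P8 not 3rd/6th
  -> R6 @ bar 7 tick 3 v(0, 2): closes on m3

(0, 0, R5, (0, 2))
(1, 0, R2, (0, 2))
(1, 0, R7, (2,))
(2, 0, R1, (0, 2))
(3, 0, R1, (0, 2))
(4, 0, R7, (1,))
(6, 0, R1, (0, 2))
(6, 0, R8, (0, 2))
(7, 3, R6, (0, 2))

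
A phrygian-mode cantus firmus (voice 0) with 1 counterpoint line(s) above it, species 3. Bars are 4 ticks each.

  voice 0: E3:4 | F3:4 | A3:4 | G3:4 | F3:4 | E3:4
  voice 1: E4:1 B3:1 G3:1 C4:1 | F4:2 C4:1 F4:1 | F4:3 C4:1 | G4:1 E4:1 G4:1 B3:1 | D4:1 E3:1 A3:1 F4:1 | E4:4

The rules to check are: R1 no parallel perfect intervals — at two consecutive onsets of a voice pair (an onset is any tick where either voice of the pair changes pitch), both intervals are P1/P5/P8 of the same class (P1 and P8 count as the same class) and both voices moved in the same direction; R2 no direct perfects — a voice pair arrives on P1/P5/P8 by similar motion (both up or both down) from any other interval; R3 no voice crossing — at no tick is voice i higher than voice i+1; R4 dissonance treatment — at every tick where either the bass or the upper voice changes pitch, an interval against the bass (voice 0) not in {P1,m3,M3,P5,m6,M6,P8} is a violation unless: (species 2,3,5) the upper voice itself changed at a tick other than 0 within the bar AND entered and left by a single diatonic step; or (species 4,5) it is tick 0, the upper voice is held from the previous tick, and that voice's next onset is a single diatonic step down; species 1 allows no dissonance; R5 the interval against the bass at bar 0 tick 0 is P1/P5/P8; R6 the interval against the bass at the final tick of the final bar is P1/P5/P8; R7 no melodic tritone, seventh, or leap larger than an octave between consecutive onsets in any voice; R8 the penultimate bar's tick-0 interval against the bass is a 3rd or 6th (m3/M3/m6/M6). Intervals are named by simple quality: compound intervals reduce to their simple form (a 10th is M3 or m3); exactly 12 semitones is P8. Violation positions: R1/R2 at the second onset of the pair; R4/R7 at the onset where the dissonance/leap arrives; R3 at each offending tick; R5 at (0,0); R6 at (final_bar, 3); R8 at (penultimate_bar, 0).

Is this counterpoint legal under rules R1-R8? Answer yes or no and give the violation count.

No (5 violations)

bar 0: v0=E3 v1=E4 (P8)
bar 1: v0=F3 v1=F4 (P8)
bar 2: v0=A3 v1=F4 (m6)
bar 3: v0=G3 v1=G4 (P8)
bar 4: v0=F3 v1=D4 (M6)
bar 5: v0=E3 v1=E4 (P8)
  R2 @ bar1.0: E3/C4 m6 -> F3/F4 P8 similar
  R3 @ bar4.1: F3 above E3
  R4 @ bar4.1: F3/E3 m2 untreated
  R7 @ bar4.1: D4->E3 leap 10st
  R1 @ bar5.0: F3/F4 P8 -> E3/E4 P8 similar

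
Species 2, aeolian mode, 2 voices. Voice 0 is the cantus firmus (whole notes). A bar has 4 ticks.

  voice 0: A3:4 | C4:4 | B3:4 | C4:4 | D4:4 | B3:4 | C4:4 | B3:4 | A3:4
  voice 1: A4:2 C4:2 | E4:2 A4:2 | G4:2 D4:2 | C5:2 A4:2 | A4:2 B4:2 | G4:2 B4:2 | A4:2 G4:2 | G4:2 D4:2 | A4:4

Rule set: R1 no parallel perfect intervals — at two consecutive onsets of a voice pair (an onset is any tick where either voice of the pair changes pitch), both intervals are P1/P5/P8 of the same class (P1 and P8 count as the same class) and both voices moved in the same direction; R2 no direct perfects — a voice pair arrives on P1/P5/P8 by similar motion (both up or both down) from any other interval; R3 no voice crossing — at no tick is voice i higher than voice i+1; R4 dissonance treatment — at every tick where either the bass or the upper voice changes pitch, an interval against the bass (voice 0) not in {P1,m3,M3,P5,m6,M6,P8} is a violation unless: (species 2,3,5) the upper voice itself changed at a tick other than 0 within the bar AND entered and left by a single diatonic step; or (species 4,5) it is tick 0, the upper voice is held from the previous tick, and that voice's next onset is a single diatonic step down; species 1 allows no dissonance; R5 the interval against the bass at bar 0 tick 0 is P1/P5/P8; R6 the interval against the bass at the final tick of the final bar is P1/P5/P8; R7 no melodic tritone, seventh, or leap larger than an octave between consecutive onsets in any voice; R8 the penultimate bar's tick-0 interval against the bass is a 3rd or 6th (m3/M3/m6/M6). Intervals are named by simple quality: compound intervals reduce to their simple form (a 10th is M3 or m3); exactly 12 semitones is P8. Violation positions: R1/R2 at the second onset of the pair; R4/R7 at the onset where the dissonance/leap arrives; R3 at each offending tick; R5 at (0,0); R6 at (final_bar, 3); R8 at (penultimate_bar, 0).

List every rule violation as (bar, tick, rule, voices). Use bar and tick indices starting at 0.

bar 0: v0=A3 v1=A4 downbeat P8
bar 1: v0=C4 v1=E4 downbeat M3
bar 2: v0=B3 v1=G4 downbeat m6
bar 3: v0=C4 v1=C5 downbeat P8
bar 4: v0=D4 v1=A4 downbeat P5
bar 5: v0=B3 v1=G4 downbeat m6
bar 6: v0=C4 v1=A4 downbeat M6
bar 7: v0=B3 v1=G4 downbeat m6
bar 8: v0=A3 v1=A4 downbeat P8
  -> R2 @ bar 3 tick 0 v(0, 1): B3/D4 m3 -> C4/C5 P8 similar
  -> R7 @ bar 3 tick 0 v(1,): D4->C5 leap 10st

(3, 0, R2, (0, 1))
(3, 0, R7, (1,))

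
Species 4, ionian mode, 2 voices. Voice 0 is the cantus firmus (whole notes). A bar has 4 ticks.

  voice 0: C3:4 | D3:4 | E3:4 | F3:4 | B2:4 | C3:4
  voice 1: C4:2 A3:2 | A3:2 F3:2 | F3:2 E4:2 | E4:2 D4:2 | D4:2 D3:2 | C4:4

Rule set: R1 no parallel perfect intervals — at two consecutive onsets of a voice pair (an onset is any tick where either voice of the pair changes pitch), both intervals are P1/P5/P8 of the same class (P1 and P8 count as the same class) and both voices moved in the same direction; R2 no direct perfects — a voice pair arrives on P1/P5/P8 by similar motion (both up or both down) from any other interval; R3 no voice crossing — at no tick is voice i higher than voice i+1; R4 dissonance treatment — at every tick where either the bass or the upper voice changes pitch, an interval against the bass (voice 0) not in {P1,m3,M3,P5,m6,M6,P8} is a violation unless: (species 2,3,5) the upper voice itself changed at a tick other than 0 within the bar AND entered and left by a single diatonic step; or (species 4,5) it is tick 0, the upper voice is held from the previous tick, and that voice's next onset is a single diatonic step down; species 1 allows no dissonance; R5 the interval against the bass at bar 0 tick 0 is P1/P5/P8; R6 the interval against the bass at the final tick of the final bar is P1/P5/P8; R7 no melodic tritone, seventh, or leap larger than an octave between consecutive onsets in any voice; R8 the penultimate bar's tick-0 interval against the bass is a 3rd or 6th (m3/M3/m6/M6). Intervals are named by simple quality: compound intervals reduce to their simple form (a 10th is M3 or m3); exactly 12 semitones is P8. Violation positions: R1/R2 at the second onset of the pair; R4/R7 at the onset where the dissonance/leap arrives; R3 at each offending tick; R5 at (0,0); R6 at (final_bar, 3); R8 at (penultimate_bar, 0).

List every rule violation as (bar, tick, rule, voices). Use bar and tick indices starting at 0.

bar 0: v0=C3 v1=C4 downbeat P8
bar 1: v0=D3 v1=A3 downbeat P5
bar 2: v0=E3 v1=F3 downbeat m2
bar 3: v0=F3 v1=E4 downbeat M7
bar 4: v0=B2 v1=D4 downbeat m3
bar 5: v0=C3 v1=C4 downbeat P8
  -> R4 @ bar 2 tick 0 v(0, 1): E3/F3 m2 untreated
  -> R7 @ bar 2 tick 2 v(1,): F3->E4 leap 11st
  -> R7 @ bar 4 tick 0 v(0,): F3->B2 leap 6st
  -> R2 @ bar 5 tick 0 v(0, 1): B2/D3 m3 -> C3/C4 P8 similar
  -> R7 @ bar 5 tick 0 v(1,): D3->C4 leap 10st

(2, 0, R4, (0, 1))
(2, 2, R7, (1,))
(4, 0, R7, (0,))
(5, 0, R2, (0, 1))
(5, 0, R7, (1,))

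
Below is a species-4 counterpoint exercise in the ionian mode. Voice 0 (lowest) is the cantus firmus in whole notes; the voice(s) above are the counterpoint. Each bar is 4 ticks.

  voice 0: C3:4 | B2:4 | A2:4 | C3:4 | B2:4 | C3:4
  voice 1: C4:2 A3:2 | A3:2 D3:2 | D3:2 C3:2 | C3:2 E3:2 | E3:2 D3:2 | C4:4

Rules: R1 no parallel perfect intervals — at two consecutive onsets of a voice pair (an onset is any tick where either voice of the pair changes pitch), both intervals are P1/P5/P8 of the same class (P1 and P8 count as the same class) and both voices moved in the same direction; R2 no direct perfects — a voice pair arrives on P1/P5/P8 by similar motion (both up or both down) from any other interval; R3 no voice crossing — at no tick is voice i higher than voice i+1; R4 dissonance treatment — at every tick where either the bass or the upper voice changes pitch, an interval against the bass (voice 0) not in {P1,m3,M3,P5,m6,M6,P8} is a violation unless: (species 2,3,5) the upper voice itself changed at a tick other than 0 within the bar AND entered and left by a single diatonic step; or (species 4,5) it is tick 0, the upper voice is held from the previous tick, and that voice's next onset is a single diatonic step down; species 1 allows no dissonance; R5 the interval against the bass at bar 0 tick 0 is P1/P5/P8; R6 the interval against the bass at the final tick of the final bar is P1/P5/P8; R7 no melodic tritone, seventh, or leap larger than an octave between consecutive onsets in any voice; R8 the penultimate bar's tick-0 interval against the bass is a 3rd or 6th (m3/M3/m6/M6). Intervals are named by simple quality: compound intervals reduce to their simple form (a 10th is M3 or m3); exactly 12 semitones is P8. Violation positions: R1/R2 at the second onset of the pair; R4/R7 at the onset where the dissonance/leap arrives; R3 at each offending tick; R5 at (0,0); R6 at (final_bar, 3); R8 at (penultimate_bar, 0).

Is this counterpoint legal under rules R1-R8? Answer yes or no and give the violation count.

bar 0: v0=C3 v1=C4 (P8)
bar 1: v0=B2 v1=A3 (m7)
bar 2: v0=A2 v1=D3 (P4)
bar 3: v0=C3 v1=C3 (P1)
bar 4: v0=B2 v1=E3 (P4)
bar 5: v0=C3 v1=C4 (P8)
  R4 @ bar1.0: B2/A3 m7 untreated
  R8 @ bar4.0: penult P4 not 3rd/6th
  R2 @ bar5.0: B2/D3 m3 -> C3/C4 P8 similar
  R7 @ bar5.0: D3->C4 leap 10st

No (4 violations)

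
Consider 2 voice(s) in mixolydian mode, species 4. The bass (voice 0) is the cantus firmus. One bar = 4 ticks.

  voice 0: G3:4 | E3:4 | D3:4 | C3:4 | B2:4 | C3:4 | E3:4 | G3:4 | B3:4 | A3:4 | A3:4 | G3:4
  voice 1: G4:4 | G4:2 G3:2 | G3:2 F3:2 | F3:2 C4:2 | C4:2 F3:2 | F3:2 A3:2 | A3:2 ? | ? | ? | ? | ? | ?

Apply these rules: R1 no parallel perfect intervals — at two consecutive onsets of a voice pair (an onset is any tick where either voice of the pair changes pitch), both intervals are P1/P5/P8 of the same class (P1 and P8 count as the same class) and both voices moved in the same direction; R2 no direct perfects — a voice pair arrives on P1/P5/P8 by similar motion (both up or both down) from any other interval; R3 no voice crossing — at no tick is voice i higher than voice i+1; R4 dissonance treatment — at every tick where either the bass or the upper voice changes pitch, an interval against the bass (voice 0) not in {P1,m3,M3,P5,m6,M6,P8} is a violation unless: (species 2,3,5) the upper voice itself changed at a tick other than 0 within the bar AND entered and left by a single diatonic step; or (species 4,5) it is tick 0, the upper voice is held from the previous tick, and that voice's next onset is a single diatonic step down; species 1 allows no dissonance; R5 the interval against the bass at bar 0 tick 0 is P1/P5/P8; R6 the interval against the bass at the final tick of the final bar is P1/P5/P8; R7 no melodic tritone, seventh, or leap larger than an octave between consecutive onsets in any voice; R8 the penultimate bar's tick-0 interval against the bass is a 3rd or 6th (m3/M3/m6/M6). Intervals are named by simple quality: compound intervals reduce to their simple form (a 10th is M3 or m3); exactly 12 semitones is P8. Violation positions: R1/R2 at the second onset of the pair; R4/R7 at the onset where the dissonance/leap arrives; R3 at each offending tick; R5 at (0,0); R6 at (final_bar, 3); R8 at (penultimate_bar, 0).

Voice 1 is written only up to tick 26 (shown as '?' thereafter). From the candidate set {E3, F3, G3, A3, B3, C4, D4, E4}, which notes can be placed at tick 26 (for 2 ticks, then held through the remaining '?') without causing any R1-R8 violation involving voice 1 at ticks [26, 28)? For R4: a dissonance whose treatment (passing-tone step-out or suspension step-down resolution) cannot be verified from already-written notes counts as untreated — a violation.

E3: legal
F3: violates R4
G3: legal
A3: legal
B3: legal
C4: legal
D4: violates R4
E4: legal

{A3, B3, C4, E3, E4, G3}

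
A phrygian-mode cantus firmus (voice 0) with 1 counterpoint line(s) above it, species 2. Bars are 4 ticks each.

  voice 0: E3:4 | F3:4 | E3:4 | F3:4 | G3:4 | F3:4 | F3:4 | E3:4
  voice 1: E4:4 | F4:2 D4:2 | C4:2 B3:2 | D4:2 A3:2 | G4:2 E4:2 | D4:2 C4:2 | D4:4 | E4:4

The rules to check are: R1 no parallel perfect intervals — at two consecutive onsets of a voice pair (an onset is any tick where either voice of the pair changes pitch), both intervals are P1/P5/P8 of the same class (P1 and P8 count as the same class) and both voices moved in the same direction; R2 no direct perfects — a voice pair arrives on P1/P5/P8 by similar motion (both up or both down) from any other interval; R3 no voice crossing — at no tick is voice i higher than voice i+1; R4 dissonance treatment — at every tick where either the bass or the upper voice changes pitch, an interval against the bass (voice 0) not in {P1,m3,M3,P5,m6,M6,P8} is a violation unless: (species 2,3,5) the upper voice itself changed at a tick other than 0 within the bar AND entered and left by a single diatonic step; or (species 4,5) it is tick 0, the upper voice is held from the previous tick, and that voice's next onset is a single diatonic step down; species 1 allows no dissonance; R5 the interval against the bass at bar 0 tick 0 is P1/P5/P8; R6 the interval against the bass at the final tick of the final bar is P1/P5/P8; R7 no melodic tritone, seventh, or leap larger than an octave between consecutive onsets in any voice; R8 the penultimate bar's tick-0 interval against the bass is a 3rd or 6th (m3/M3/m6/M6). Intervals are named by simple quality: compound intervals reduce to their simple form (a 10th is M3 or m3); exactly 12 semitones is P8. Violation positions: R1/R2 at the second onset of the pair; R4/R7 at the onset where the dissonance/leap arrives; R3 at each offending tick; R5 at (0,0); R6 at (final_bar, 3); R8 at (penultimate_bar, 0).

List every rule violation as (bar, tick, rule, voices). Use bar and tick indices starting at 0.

bar 0: v0=E3 v1=E4 downbeat P8
bar 1: v0=F3 v1=F4 downbeat P8
bar 2: v0=E3 v1=C4 downbeat m6
bar 3: v0=F3 v1=D4 downbeat M6
bar 4: v0=G3 v1=G4 downbeat P8
bar 5: v0=F3 v1=D4 downbeat M6
bar 6: v0=F3 v1=D4 downbeat M6
bar 7: v0=E3 v1=E4 downbeat P8
  -> R1 @ bar 1 tick 0 v(0, 1): E3/E4 P8 -> F3/F4 P8 similar
  -> R2 @ bar 4 tick 0 v(0, 1): F3/A3 M3 -> G3/G4 P8 similar
  -> R7 @ bar 4 tick 0 v(1,): A3->G4 leap 10st

(1, 0, R1, (0, 1))
(4, 0, R2, (0, 1))
(4, 0, R7, (1,))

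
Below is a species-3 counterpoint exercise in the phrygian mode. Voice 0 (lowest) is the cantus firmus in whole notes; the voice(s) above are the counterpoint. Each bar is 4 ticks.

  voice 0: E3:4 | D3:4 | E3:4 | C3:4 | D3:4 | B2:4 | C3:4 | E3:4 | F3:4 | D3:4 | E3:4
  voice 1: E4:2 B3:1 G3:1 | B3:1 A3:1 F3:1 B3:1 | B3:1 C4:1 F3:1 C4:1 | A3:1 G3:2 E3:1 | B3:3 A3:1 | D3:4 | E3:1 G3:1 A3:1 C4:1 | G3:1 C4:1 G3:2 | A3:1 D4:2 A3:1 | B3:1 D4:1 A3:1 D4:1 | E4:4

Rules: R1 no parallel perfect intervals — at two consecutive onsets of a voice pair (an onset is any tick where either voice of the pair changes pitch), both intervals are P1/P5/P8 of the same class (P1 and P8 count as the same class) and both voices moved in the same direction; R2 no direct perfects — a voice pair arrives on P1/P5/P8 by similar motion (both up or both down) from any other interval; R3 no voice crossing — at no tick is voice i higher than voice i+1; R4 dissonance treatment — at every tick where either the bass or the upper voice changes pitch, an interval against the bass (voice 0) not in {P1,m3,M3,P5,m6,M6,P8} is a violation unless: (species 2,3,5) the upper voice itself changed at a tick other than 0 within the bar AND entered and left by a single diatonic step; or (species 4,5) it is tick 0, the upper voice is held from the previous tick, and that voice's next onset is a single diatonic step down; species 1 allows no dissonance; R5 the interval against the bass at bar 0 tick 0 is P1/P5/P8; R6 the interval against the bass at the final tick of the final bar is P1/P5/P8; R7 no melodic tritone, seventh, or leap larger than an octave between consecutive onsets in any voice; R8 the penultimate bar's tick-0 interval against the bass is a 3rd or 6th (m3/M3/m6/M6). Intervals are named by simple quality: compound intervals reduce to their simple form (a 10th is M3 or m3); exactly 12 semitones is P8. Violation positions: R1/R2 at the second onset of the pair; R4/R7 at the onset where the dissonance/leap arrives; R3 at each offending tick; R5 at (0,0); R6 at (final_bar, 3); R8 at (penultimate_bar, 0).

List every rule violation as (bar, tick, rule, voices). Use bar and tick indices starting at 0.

(1, 3, R7, (1,))
(2, 2, R4, (0, 1))
(10, 0, R1, (0, 1))

bar 0: v0=E3 v1=E4 downbeat P8
bar 1: v0=D3 v1=B3 downbeat M6
bar 2: v0=E3 v1=B3 downbeat P5
bar 3: v0=C3 v1=A3 downbeat M6
bar 4: v0=D3 v1=B3 downbeat M6
bar 5: v0=B2 v1=D3 downbeat m3
bar 6: v0=C3 v1=E3 downbeat M3
bar 7: v0=E3 v1=G3 downbeat m3
bar 8: v0=F3 v1=A3 downbeat M3
bar 9: v0=D3 v1=B3 downbeat M6
bar 10: v0=E3 v1=E4 downbeat P8
  -> R7 @ bar 1 tick 3 v(1,): F3->B3 leap 6st
  -> R4 @ bar 2 tick 2 v(0, 1): E3/F3 m2 untreated
  -> R1 @ bar 10 tick 0 v(0, 1): D3/D4 P8 -> E3/E4 P8 similar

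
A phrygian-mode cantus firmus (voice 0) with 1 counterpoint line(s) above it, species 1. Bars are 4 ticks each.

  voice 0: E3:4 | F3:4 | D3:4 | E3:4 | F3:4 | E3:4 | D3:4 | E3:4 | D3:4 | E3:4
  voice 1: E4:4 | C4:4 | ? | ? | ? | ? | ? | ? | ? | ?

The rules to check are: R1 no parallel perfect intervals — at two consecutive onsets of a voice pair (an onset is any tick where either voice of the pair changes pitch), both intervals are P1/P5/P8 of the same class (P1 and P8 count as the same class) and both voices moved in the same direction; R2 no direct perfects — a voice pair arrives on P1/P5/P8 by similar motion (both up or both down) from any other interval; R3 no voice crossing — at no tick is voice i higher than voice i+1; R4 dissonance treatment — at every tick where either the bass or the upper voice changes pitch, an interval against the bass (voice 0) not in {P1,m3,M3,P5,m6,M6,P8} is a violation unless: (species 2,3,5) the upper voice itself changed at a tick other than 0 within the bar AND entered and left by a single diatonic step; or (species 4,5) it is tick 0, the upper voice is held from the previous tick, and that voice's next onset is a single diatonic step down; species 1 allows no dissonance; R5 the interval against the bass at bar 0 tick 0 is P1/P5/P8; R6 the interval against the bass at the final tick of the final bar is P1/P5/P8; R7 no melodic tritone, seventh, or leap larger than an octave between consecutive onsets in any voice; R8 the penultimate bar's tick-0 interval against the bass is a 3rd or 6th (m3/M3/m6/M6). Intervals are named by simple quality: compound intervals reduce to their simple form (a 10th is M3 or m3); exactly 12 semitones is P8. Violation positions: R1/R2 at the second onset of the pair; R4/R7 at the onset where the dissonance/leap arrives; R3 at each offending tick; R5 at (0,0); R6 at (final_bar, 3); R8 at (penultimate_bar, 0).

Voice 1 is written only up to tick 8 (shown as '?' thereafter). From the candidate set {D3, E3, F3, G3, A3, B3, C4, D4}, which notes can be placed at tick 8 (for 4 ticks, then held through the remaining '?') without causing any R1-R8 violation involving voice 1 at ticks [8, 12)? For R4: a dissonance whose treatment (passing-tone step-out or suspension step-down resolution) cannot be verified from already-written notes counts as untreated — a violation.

{B3, D4, F3}

D3: violates R2,R7
E3: violates R4
F3: legal
G3: violates R4
A3: violates R1
B3: legal
C4: violates R4
D4: legal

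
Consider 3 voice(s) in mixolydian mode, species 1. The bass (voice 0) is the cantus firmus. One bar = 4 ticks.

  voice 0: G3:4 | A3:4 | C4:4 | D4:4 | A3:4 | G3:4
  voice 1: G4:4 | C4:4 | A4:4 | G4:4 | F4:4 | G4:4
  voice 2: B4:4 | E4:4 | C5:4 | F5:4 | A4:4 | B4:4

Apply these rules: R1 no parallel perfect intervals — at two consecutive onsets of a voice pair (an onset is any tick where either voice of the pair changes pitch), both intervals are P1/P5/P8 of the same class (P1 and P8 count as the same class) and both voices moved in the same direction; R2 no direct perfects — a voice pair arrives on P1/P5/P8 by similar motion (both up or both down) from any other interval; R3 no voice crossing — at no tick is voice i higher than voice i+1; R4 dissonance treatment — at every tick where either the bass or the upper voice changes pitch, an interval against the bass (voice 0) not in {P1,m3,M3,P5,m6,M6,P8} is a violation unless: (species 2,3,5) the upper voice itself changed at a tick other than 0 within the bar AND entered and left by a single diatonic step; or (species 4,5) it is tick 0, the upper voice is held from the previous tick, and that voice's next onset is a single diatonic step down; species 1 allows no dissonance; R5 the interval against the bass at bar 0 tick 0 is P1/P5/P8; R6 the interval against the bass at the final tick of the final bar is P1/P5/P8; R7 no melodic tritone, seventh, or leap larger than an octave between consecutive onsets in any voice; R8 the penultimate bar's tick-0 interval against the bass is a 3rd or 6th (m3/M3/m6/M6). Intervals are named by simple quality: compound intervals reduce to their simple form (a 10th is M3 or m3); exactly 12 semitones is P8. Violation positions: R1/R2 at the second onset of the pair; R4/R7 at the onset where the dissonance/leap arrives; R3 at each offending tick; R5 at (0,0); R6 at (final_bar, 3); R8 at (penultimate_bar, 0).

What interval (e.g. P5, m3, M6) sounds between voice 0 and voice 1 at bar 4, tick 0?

voice 0=A3 voice 1=F4 -> m6

m6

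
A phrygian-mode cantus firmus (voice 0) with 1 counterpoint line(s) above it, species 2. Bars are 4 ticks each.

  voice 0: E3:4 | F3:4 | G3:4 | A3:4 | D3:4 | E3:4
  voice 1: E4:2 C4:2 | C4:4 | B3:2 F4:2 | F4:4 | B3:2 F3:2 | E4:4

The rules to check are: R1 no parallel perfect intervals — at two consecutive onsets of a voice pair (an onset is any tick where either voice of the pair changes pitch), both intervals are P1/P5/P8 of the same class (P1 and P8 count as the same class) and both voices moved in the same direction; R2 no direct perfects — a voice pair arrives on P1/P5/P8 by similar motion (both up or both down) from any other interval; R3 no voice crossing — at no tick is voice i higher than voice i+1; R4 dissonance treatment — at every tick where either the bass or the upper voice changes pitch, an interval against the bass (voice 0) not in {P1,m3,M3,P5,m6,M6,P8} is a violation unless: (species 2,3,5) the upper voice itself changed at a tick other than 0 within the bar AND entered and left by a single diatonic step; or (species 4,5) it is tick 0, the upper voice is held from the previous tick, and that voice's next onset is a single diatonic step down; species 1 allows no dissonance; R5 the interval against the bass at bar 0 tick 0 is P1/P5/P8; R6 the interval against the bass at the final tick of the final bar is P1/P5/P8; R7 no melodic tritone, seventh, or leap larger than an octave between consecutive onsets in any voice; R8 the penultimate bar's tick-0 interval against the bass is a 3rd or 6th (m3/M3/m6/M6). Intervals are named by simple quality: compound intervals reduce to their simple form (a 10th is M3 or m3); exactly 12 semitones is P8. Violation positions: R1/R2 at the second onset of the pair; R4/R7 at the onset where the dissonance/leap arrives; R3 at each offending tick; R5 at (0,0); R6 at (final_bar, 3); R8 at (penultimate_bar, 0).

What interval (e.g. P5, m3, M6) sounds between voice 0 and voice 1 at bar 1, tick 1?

voice 0=F3 voice 1=C4 -> P5

P5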